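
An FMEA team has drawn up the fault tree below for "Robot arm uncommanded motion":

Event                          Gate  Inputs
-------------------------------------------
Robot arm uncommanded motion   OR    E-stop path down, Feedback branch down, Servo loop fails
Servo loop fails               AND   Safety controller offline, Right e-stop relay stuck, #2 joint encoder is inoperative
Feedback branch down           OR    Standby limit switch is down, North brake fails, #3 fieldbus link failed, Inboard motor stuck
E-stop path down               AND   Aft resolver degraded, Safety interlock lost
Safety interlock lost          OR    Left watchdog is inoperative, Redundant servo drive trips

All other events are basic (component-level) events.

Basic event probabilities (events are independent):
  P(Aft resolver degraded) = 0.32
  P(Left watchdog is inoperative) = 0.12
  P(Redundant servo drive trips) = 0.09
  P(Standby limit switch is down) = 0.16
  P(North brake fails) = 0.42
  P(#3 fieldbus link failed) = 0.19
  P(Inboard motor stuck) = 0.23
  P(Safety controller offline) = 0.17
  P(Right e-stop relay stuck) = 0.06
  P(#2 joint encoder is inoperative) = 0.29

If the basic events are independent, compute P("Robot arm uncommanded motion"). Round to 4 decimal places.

0.7163

P(Safety interlock lost) [OR] = 1 − (1−0.12) × (1−0.09) = 0.199200
P(E-stop path down) [AND] = 0.32 × 0.199200 = 0.063744
P(Feedback branch down) [OR] = 1 − (1−0.16) × (1−0.42) × (1−0.19) × (1−0.23) = 0.696133
P(Servo loop fails) [AND] = 0.17 × 0.06 × 0.29 = 0.002958
P(Robot arm uncommanded motion) [OR] = 1 − (1−0.063744) × (1−0.696133) × (1−0.002958) = 0.716344
Rounded to 4 decimal places: P(Robot arm uncommanded motion) ≈ 0.7163.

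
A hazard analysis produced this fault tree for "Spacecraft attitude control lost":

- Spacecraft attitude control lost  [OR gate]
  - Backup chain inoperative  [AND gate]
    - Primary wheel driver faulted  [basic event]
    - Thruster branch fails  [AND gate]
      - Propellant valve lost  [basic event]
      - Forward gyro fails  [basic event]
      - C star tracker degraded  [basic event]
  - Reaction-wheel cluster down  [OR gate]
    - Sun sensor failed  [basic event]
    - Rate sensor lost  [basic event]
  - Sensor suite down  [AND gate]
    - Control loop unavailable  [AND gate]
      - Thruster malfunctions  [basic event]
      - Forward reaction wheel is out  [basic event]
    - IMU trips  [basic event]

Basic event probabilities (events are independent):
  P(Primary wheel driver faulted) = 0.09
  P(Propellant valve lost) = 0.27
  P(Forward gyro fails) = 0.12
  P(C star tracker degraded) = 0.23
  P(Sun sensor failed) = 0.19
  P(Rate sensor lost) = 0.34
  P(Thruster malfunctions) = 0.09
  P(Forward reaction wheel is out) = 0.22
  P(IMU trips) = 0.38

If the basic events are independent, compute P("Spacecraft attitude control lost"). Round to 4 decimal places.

0.4698

P(Thruster branch fails) [AND] = 0.27 × 0.12 × 0.23 = 0.007452
P(Backup chain inoperative) [AND] = 0.09 × 0.007452 = 0.000671
P(Reaction-wheel cluster down) [OR] = 1 − (1−0.19) × (1−0.34) = 0.465400
P(Control loop unavailable) [AND] = 0.09 × 0.22 = 0.019800
P(Sensor suite down) [AND] = 0.019800 × 0.38 = 0.007524
P(Spacecraft attitude control lost) [OR] = 1 − (1−0.000671) × (1−0.465400) × (1−0.007524) = 0.469778
Rounded to 4 decimal places: P(Spacecraft attitude control lost) ≈ 0.4698.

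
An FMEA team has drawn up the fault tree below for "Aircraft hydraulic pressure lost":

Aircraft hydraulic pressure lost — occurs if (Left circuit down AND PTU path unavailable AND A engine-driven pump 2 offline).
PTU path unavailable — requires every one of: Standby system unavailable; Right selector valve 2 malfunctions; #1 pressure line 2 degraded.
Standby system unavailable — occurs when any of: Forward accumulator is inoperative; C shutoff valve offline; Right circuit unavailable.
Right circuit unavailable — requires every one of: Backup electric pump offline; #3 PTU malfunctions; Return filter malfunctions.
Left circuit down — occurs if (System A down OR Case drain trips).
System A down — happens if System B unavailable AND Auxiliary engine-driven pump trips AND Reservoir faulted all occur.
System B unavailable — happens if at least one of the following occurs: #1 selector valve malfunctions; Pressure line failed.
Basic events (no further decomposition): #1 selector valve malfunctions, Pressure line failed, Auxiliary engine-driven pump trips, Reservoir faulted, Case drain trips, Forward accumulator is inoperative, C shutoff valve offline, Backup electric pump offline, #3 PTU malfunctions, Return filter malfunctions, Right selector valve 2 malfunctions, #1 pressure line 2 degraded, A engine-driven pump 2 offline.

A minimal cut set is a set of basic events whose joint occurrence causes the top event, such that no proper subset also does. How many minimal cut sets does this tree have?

System B unavailable [OR]: union of children's cut sets → 2 cut set(s).
System A down [AND]: one cut set from each child combined → 2 × 1 × 1 = 2 cut set(s).
Left circuit down [OR]: union of children's cut sets → 3 cut set(s).
Right circuit unavailable [AND]: one cut set from each child combined → 1 × 1 × 1 = 1 cut set(s).
Standby system unavailable [OR]: union of children's cut sets → 3 cut set(s).
PTU path unavailable [AND]: one cut set from each child combined → 3 × 1 × 1 = 3 cut set(s).
Aircraft hydraulic pressure lost [AND]: one cut set from each child combined → 3 × 3 × 1 = 9 cut set(s).
Minimal cut sets: {#1 pressure line 2 degraded, #1 selector valve malfunctions, A engine-driven pump 2 offline, Auxiliary engine-driven pump trips, Forward accumulator is inoperative, Reservoir faulted, Right selector valve 2 malfunctions}; {#1 pressure line 2 degraded, #1 selector valve malfunctions, A engine-driven pump 2 offline, Auxiliary engine-driven pump trips, C shutoff valve offline, Reservoir faulted, Right selector valve 2 malfunctions}; {#1 pressure line 2 degraded, #1 selector valve malfunctions, #3 PTU malfunctions, A engine-driven pump 2 offline, Auxiliary engine-driven pump trips, Backup electric pump offline, Reservoir faulted, Return filter malfunctions, Right selector valve 2 malfunctions}; {#1 pressure line 2 degraded, A engine-driven pump 2 offline, Auxiliary engine-driven pump trips, Forward accumulator is inoperative, Pressure line failed, Reservoir faulted, Right selector valve 2 malfunctions}; {#1 pressure line 2 degraded, A engine-driven pump 2 offline, Auxiliary engine-driven pump trips, C shutoff valve offline, Pressure line failed, Reservoir faulted, Right selector valve 2 malfunctions}; {#1 pressure line 2 degraded, #3 PTU malfunctions, A engine-driven pump 2 offline, Auxiliary engine-driven pump trips, Backup electric pump offline, Pressure line failed, Reservoir faulted, Return filter malfunctions, Right selector valve 2 malfunctions}; {#1 pressure line 2 degraded, A engine-driven pump 2 offline, Case drain trips, Forward accumulator is inoperative, Right selector valve 2 malfunctions}; {#1 pressure line 2 degraded, A engine-driven pump 2 offline, C shutoff valve offline, Case drain trips, Right selector valve 2 malfunctions}; {#1 pressure line 2 degraded, #3 PTU malfunctions, A engine-driven pump 2 offline, Backup electric pump offline, Case drain trips, Return filter malfunctions, Right selector valve 2 malfunctions}.

9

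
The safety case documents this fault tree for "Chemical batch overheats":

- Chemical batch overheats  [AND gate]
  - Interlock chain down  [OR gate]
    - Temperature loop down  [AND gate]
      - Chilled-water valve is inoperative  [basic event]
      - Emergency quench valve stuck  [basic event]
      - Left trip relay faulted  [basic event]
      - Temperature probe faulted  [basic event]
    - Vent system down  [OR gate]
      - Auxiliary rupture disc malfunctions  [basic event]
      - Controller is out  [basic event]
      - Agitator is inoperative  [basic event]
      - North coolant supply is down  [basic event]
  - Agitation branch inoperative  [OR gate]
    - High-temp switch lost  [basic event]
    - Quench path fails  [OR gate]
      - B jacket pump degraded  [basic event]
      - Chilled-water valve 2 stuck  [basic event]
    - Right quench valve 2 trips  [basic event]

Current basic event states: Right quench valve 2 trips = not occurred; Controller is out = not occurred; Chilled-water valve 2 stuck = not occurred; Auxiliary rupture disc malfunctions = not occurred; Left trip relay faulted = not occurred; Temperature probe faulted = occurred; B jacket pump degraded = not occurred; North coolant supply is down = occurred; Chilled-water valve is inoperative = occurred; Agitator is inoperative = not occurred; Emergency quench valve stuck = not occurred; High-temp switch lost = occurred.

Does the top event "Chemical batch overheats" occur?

Yes

Temperature loop down [AND]: Chilled-water valve is inoperative=occurs, Emergency quench valve stuck=not, Left trip relay faulted=not, Temperature probe faulted=occurs → not all inputs occur → does not occur.
Vent system down [OR]: Auxiliary rupture disc malfunctions=not, Controller is out=not, Agitator is inoperative=not, North coolant supply is down=occurs → at least one input occurs → occurs.
Interlock chain down [OR]: Temperature loop down=not, Vent system down=occurs → at least one input occurs → occurs.
Quench path fails [OR]: B jacket pump degraded=not, Chilled-water valve 2 stuck=not → no input occurs → does not occur.
Agitation branch inoperative [OR]: High-temp switch lost=occurs, Quench path fails=not, Right quench valve 2 trips=not → at least one input occurs → occurs.
Chemical batch overheats [AND]: Interlock chain down=occurs, Agitation branch inoperative=occurs → all inputs occur → occurs.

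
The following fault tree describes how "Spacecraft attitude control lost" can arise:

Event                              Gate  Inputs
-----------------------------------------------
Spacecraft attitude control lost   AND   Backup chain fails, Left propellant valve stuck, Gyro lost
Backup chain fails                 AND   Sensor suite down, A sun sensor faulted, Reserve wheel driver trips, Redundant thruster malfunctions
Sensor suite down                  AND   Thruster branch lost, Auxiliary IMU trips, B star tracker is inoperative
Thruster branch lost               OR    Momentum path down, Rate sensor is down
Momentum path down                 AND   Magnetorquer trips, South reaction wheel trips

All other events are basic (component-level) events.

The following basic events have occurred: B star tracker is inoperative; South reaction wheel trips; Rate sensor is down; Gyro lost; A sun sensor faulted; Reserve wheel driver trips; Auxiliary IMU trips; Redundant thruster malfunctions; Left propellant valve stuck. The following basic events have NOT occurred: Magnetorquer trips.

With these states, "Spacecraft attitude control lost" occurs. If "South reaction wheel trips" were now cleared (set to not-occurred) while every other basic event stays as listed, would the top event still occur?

Counterfactual: set "South reaction wheel trips" to not occurred.
Momentum path down [AND]: Magnetorquer trips=not, South reaction wheel trips=not → not all inputs occur → does not occur.
Thruster branch lost [OR]: Momentum path down=not, Rate sensor is down=occurs → at least one input occurs → occurs.
Sensor suite down [AND]: Thruster branch lost=occurs, Auxiliary IMU trips=occurs, B star tracker is inoperative=occurs → all inputs occur → occurs.
Backup chain fails [AND]: Sensor suite down=occurs, A sun sensor faulted=occurs, Reserve wheel driver trips=occurs, Redundant thruster malfunctions=occurs → all inputs occur → occurs.
Spacecraft attitude control lost [AND]: Backup chain fails=occurs, Left propellant valve stuck=occurs, Gyro lost=occurs → all inputs occur → occurs.

Yes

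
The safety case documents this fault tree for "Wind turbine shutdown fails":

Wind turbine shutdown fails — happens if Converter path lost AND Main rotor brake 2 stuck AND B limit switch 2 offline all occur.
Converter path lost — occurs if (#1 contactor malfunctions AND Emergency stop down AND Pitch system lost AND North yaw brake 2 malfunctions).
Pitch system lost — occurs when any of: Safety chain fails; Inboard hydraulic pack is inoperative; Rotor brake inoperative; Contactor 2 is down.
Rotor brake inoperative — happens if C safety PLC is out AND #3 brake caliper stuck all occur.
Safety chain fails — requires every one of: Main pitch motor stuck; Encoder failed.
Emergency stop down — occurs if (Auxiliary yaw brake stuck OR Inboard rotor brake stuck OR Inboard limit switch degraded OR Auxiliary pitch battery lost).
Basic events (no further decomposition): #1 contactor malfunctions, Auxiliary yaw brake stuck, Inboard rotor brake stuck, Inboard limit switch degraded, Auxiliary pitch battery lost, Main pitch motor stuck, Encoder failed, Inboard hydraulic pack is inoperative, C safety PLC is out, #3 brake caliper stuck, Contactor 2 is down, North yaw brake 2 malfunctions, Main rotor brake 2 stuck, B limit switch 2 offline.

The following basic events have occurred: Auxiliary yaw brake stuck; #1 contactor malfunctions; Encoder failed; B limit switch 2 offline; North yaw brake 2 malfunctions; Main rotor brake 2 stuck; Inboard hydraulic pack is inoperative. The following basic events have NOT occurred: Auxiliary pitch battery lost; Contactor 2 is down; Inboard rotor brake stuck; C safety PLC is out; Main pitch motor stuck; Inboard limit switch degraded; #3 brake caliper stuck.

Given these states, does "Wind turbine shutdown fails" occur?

Emergency stop down [OR]: Auxiliary yaw brake stuck=occurs, Inboard rotor brake stuck=not, Inboard limit switch degraded=not, Auxiliary pitch battery lost=not → at least one input occurs → occurs.
Safety chain fails [AND]: Main pitch motor stuck=not, Encoder failed=occurs → not all inputs occur → does not occur.
Rotor brake inoperative [AND]: C safety PLC is out=not, #3 brake caliper stuck=not → not all inputs occur → does not occur.
Pitch system lost [OR]: Safety chain fails=not, Inboard hydraulic pack is inoperative=occurs, Rotor brake inoperative=not, Contactor 2 is down=not → at least one input occurs → occurs.
Converter path lost [AND]: #1 contactor malfunctions=occurs, Emergency stop down=occurs, Pitch system lost=occurs, North yaw brake 2 malfunctions=occurs → all inputs occur → occurs.
Wind turbine shutdown fails [AND]: Converter path lost=occurs, Main rotor brake 2 stuck=occurs, B limit switch 2 offline=occurs → all inputs occur → occurs.

Yes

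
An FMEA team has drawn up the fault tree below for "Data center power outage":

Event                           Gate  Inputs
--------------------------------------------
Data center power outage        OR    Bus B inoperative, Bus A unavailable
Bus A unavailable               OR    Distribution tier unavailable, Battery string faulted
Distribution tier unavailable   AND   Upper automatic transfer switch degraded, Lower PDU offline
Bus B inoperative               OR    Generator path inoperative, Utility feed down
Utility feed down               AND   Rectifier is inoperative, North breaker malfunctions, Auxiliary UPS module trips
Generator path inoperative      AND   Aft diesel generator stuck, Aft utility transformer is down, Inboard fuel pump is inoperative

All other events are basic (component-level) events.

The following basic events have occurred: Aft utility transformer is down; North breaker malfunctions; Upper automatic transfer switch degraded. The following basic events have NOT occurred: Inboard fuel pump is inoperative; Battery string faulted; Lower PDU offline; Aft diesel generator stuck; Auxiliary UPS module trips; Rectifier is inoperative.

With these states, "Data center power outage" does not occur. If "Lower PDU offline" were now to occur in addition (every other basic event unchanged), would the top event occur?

Yes

Counterfactual: set "Lower PDU offline" to occurred.
Generator path inoperative [AND]: Aft diesel generator stuck=not, Aft utility transformer is down=occurs, Inboard fuel pump is inoperative=not → not all inputs occur → does not occur.
Utility feed down [AND]: Rectifier is inoperative=not, North breaker malfunctions=occurs, Auxiliary UPS module trips=not → not all inputs occur → does not occur.
Bus B inoperative [OR]: Generator path inoperative=not, Utility feed down=not → no input occurs → does not occur.
Distribution tier unavailable [AND]: Upper automatic transfer switch degraded=occurs, Lower PDU offline=occurs → all inputs occur → occurs.
Bus A unavailable [OR]: Distribution tier unavailable=occurs, Battery string faulted=not → at least one input occurs → occurs.
Data center power outage [OR]: Bus B inoperative=not, Bus A unavailable=occurs → at least one input occurs → occurs.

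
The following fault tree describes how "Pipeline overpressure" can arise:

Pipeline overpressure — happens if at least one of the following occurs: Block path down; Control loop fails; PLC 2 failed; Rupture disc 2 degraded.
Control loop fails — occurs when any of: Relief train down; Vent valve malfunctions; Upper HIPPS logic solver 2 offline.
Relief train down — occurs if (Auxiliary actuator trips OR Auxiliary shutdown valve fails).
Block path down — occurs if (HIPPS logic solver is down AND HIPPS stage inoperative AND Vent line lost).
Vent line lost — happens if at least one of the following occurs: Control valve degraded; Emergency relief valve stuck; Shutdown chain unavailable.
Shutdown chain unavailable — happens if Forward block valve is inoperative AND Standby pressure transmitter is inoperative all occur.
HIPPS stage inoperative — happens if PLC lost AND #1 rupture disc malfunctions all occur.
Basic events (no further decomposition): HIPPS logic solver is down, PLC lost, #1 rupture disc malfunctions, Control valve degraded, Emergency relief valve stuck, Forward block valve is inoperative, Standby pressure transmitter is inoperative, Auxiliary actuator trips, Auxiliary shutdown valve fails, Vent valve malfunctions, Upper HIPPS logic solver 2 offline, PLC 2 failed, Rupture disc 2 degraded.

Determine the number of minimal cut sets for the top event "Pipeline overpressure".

9

HIPPS stage inoperative [AND]: one cut set from each child combined → 1 × 1 = 1 cut set(s).
Shutdown chain unavailable [AND]: one cut set from each child combined → 1 × 1 = 1 cut set(s).
Vent line lost [OR]: union of children's cut sets → 3 cut set(s).
Block path down [AND]: one cut set from each child combined → 1 × 1 × 3 = 3 cut set(s).
Relief train down [OR]: union of children's cut sets → 2 cut set(s).
Control loop fails [OR]: union of children's cut sets → 4 cut set(s).
Pipeline overpressure [OR]: union of children's cut sets → 9 cut set(s).
Minimal cut sets: {#1 rupture disc malfunctions, Control valve degraded, HIPPS logic solver is down, PLC lost}; {#1 rupture disc malfunctions, Emergency relief valve stuck, HIPPS logic solver is down, PLC lost}; {#1 rupture disc malfunctions, Forward block valve is inoperative, HIPPS logic solver is down, PLC lost, Standby pressure transmitter is inoperative}; {Auxiliary actuator trips}; {Auxiliary shutdown valve fails}; {Vent valve malfunctions}; {Upper HIPPS logic solver 2 offline}; {PLC 2 failed}; {Rupture disc 2 degraded}.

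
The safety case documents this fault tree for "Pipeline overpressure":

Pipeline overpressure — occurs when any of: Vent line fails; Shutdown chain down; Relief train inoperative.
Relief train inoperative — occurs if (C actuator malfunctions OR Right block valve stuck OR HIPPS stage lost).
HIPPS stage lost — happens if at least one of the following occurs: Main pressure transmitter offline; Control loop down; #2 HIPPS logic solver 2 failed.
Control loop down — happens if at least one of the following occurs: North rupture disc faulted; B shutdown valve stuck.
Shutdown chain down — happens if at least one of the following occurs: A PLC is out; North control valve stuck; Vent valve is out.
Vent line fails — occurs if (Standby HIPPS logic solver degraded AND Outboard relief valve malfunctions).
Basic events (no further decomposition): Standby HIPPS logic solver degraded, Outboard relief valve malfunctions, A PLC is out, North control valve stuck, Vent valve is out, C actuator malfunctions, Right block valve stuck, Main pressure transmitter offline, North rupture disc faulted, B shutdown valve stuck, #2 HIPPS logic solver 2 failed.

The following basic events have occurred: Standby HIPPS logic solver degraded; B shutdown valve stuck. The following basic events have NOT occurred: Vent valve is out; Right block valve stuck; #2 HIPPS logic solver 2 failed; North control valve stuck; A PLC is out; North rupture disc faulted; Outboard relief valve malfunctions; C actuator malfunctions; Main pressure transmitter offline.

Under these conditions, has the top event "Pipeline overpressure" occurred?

Yes

Vent line fails [AND]: Standby HIPPS logic solver degraded=occurs, Outboard relief valve malfunctions=not → not all inputs occur → does not occur.
Shutdown chain down [OR]: A PLC is out=not, North control valve stuck=not, Vent valve is out=not → no input occurs → does not occur.
Control loop down [OR]: North rupture disc faulted=not, B shutdown valve stuck=occurs → at least one input occurs → occurs.
HIPPS stage lost [OR]: Main pressure transmitter offline=not, Control loop down=occurs, #2 HIPPS logic solver 2 failed=not → at least one input occurs → occurs.
Relief train inoperative [OR]: C actuator malfunctions=not, Right block valve stuck=not, HIPPS stage lost=occurs → at least one input occurs → occurs.
Pipeline overpressure [OR]: Vent line fails=not, Shutdown chain down=not, Relief train inoperative=occurs → at least one input occurs → occurs.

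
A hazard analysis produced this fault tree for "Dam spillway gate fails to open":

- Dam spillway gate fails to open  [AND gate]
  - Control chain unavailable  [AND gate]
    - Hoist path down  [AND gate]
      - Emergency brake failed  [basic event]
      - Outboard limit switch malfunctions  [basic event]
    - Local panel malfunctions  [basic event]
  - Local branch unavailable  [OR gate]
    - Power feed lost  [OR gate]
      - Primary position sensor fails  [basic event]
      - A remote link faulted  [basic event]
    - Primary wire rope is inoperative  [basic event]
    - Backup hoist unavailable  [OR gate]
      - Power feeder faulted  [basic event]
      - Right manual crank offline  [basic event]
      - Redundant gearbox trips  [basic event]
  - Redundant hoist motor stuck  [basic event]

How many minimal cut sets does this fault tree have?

Hoist path down [AND]: one cut set from each child combined → 1 × 1 = 1 cut set(s).
Control chain unavailable [AND]: one cut set from each child combined → 1 × 1 = 1 cut set(s).
Power feed lost [OR]: union of children's cut sets → 2 cut set(s).
Backup hoist unavailable [OR]: union of children's cut sets → 3 cut set(s).
Local branch unavailable [OR]: union of children's cut sets → 6 cut set(s).
Dam spillway gate fails to open [AND]: one cut set from each child combined → 1 × 6 × 1 = 6 cut set(s).
Minimal cut sets: {Emergency brake failed, Local panel malfunctions, Outboard limit switch malfunctions, Primary position sensor fails, Redundant hoist motor stuck}; {A remote link faulted, Emergency brake failed, Local panel malfunctions, Outboard limit switch malfunctions, Redundant hoist motor stuck}; {Emergency brake failed, Local panel malfunctions, Outboard limit switch malfunctions, Primary wire rope is inoperative, Redundant hoist motor stuck}; {Emergency brake failed, Local panel malfunctions, Outboard limit switch malfunctions, Power feeder faulted, Redundant hoist motor stuck}; {Emergency brake failed, Local panel malfunctions, Outboard limit switch malfunctions, Redundant hoist motor stuck, Right manual crank offline}; {Emergency brake failed, Local panel malfunctions, Outboard limit switch malfunctions, Redundant gearbox trips, Redundant hoist motor stuck}.

6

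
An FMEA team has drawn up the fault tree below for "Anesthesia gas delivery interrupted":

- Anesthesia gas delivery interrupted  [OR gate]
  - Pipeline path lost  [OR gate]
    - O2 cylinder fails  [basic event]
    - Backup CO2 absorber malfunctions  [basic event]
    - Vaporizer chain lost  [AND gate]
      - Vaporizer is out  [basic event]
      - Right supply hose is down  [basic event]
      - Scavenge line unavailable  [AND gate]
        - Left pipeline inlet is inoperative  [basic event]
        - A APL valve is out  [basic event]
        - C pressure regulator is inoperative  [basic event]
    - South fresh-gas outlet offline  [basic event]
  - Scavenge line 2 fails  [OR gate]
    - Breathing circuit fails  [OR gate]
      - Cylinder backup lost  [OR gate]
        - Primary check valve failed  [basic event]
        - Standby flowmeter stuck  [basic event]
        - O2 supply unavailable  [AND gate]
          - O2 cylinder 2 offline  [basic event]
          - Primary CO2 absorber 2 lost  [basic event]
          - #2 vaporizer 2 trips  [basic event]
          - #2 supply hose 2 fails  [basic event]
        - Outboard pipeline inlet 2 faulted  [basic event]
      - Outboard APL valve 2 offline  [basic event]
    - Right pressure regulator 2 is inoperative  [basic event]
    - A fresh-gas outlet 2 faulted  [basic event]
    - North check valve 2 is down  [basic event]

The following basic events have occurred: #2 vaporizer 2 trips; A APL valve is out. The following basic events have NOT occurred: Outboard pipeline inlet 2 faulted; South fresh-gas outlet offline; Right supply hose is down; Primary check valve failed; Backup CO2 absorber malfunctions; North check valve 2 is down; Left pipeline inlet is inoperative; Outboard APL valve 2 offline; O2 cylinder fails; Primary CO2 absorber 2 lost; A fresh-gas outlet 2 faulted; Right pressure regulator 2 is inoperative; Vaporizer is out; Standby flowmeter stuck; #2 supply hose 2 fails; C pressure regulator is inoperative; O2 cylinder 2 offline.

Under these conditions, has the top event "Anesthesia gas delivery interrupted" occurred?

Scavenge line unavailable [AND]: Left pipeline inlet is inoperative=not, A APL valve is out=occurs, C pressure regulator is inoperative=not → not all inputs occur → does not occur.
Vaporizer chain lost [AND]: Vaporizer is out=not, Right supply hose is down=not, Scavenge line unavailable=not → not all inputs occur → does not occur.
Pipeline path lost [OR]: O2 cylinder fails=not, Backup CO2 absorber malfunctions=not, Vaporizer chain lost=not, South fresh-gas outlet offline=not → no input occurs → does not occur.
O2 supply unavailable [AND]: O2 cylinder 2 offline=not, Primary CO2 absorber 2 lost=not, #2 vaporizer 2 trips=occurs, #2 supply hose 2 fails=not → not all inputs occur → does not occur.
Cylinder backup lost [OR]: Primary check valve failed=not, Standby flowmeter stuck=not, O2 supply unavailable=not, Outboard pipeline inlet 2 faulted=not → no input occurs → does not occur.
Breathing circuit fails [OR]: Cylinder backup lost=not, Outboard APL valve 2 offline=not → no input occurs → does not occur.
Scavenge line 2 fails [OR]: Breathing circuit fails=not, Right pressure regulator 2 is inoperative=not, A fresh-gas outlet 2 faulted=not, North check valve 2 is down=not → no input occurs → does not occur.
Anesthesia gas delivery interrupted [OR]: Pipeline path lost=not, Scavenge line 2 fails=not → no input occurs → does not occur.

No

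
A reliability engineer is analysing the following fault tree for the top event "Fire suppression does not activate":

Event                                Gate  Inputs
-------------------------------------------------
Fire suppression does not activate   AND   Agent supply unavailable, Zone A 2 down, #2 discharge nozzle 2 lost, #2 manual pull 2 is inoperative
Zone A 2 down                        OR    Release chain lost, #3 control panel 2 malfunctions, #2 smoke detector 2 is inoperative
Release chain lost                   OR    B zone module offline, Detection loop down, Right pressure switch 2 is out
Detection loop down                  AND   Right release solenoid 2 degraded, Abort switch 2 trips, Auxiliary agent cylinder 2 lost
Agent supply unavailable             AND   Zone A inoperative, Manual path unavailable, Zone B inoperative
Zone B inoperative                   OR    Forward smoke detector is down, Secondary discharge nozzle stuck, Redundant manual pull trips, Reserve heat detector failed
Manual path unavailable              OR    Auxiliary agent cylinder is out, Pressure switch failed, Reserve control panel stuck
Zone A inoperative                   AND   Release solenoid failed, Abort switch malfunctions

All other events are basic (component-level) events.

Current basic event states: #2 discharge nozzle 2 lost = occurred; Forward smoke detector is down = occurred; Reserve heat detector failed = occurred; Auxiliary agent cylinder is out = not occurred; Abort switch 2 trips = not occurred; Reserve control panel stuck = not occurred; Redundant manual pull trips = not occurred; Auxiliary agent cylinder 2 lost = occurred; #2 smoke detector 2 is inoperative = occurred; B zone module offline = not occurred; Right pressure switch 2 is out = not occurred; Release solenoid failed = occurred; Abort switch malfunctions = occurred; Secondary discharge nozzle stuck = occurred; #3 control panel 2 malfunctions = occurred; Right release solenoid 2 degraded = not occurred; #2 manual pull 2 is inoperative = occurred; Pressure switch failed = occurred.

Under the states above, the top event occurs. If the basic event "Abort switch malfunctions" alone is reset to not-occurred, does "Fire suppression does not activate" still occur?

No

Counterfactual: set "Abort switch malfunctions" to not occurred.
Zone A inoperative [AND]: Release solenoid failed=occurs, Abort switch malfunctions=not → not all inputs occur → does not occur.
Manual path unavailable [OR]: Auxiliary agent cylinder is out=not, Pressure switch failed=occurs, Reserve control panel stuck=not → at least one input occurs → occurs.
Zone B inoperative [OR]: Forward smoke detector is down=occurs, Secondary discharge nozzle stuck=occurs, Redundant manual pull trips=not, Reserve heat detector failed=occurs → at least one input occurs → occurs.
Agent supply unavailable [AND]: Zone A inoperative=not, Manual path unavailable=occurs, Zone B inoperative=occurs → not all inputs occur → does not occur.
Detection loop down [AND]: Right release solenoid 2 degraded=not, Abort switch 2 trips=not, Auxiliary agent cylinder 2 lost=occurs → not all inputs occur → does not occur.
Release chain lost [OR]: B zone module offline=not, Detection loop down=not, Right pressure switch 2 is out=not → no input occurs → does not occur.
Zone A 2 down [OR]: Release chain lost=not, #3 control panel 2 malfunctions=occurs, #2 smoke detector 2 is inoperative=occurs → at least one input occurs → occurs.
Fire suppression does not activate [AND]: Agent supply unavailable=not, Zone A 2 down=occurs, #2 discharge nozzle 2 lost=occurs, #2 manual pull 2 is inoperative=occurs → not all inputs occur → does not occur.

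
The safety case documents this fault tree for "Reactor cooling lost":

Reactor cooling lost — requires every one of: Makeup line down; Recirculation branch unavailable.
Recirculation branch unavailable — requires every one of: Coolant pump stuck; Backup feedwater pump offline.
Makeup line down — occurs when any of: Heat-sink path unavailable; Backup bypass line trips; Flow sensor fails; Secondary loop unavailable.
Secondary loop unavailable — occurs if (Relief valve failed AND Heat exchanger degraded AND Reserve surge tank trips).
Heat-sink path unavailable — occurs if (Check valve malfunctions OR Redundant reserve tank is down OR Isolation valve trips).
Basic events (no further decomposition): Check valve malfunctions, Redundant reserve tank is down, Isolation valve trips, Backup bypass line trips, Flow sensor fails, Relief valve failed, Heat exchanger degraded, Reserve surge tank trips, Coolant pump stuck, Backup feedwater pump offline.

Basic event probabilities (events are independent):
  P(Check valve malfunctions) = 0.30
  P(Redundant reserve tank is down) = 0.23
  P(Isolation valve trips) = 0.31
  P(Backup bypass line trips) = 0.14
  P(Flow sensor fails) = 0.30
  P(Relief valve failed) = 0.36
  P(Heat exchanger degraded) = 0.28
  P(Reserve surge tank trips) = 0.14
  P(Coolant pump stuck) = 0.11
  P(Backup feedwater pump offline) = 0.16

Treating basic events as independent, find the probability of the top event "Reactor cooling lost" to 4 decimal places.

P(Heat-sink path unavailable) [OR] = 1 − (1−0.30) × (1−0.23) × (1−0.31) = 0.628090
P(Secondary loop unavailable) [AND] = 0.36 × 0.28 × 0.14 = 0.014112
P(Makeup line down) [OR] = 1 − (1−0.628090) × (1−0.14) × (1−0.30) × (1−0.014112) = 0.779270
P(Recirculation branch unavailable) [AND] = 0.11 × 0.16 = 0.017600
P(Reactor cooling lost) [AND] = 0.779270 × 0.017600 = 0.013715
Rounded to 4 decimal places: P(Reactor cooling lost) ≈ 0.0137.

0.0137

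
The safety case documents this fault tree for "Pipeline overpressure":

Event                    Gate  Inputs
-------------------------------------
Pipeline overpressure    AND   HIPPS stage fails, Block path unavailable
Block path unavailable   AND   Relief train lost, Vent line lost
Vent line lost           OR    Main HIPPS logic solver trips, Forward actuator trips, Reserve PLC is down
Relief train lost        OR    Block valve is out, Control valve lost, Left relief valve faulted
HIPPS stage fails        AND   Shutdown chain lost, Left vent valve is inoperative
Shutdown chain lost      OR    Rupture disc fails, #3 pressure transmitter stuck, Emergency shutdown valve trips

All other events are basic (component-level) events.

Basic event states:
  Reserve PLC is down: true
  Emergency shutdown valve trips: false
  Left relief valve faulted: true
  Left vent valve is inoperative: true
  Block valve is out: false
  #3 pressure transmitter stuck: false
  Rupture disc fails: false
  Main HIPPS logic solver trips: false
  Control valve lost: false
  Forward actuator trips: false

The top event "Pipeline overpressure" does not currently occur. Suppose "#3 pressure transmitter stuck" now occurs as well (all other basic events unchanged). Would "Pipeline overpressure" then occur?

Counterfactual: set "#3 pressure transmitter stuck" to occurred.
Shutdown chain lost [OR]: Rupture disc fails=not, #3 pressure transmitter stuck=occurs, Emergency shutdown valve trips=not → at least one input occurs → occurs.
HIPPS stage fails [AND]: Shutdown chain lost=occurs, Left vent valve is inoperative=occurs → all inputs occur → occurs.
Relief train lost [OR]: Block valve is out=not, Control valve lost=not, Left relief valve faulted=occurs → at least one input occurs → occurs.
Vent line lost [OR]: Main HIPPS logic solver trips=not, Forward actuator trips=not, Reserve PLC is down=occurs → at least one input occurs → occurs.
Block path unavailable [AND]: Relief train lost=occurs, Vent line lost=occurs → all inputs occur → occurs.
Pipeline overpressure [AND]: HIPPS stage fails=occurs, Block path unavailable=occurs → all inputs occur → occurs.

Yes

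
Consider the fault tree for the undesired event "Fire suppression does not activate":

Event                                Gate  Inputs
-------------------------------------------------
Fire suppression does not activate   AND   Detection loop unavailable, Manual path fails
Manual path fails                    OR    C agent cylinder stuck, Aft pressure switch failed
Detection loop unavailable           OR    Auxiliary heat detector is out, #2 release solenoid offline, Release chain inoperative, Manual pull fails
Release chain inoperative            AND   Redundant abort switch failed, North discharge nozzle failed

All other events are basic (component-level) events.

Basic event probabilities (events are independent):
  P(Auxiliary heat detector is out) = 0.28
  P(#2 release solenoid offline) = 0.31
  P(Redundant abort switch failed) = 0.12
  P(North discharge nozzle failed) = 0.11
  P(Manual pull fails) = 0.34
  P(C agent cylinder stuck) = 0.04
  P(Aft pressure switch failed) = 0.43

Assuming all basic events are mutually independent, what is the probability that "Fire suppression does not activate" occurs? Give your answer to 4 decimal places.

0.3063

P(Release chain inoperative) [AND] = 0.12 × 0.11 = 0.013200
P(Detection loop unavailable) [OR] = 1 − (1−0.28) × (1−0.31) × (1−0.013200) × (1−0.34) = 0.676440
P(Manual path fails) [OR] = 1 − (1−0.04) × (1−0.43) = 0.452800
P(Fire suppression does not activate) [AND] = 0.676440 × 0.452800 = 0.306292
Rounded to 4 decimal places: P(Fire suppression does not activate) ≈ 0.3063.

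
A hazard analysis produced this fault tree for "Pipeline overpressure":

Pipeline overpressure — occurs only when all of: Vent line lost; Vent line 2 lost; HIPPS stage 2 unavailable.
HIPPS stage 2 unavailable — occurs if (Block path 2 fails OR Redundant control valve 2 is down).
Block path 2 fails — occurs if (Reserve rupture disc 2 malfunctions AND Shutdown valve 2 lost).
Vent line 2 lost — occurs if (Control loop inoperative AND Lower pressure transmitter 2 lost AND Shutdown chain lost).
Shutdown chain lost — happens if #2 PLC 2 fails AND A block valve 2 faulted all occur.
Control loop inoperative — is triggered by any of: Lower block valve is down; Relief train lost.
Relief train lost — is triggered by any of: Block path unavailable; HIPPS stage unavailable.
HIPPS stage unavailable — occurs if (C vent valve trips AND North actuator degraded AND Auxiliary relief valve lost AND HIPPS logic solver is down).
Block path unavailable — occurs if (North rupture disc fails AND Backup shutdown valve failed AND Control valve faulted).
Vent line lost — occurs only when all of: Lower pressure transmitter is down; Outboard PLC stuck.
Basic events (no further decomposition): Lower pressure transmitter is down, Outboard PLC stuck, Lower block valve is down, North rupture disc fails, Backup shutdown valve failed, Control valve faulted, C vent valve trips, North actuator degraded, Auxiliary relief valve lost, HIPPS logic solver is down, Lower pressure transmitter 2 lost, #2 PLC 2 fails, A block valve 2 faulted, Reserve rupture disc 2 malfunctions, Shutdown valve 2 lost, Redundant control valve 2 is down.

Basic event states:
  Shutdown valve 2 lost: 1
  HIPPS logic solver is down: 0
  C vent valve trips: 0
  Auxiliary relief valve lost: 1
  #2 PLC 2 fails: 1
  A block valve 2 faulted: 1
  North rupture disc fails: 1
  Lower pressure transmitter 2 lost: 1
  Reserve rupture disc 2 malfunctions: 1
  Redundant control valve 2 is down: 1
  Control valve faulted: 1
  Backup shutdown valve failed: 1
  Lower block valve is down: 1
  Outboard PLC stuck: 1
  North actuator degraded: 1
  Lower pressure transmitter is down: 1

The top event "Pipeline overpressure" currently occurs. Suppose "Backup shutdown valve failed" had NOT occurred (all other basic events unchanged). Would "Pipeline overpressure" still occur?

Counterfactual: set "Backup shutdown valve failed" to not occurred.
Vent line lost [AND]: Lower pressure transmitter is down=occurs, Outboard PLC stuck=occurs → all inputs occur → occurs.
Block path unavailable [AND]: North rupture disc fails=occurs, Backup shutdown valve failed=not, Control valve faulted=occurs → not all inputs occur → does not occur.
HIPPS stage unavailable [AND]: C vent valve trips=not, North actuator degraded=occurs, Auxiliary relief valve lost=occurs, HIPPS logic solver is down=not → not all inputs occur → does not occur.
Relief train lost [OR]: Block path unavailable=not, HIPPS stage unavailable=not → no input occurs → does not occur.
Control loop inoperative [OR]: Lower block valve is down=occurs, Relief train lost=not → at least one input occurs → occurs.
Shutdown chain lost [AND]: #2 PLC 2 fails=occurs, A block valve 2 faulted=occurs → all inputs occur → occurs.
Vent line 2 lost [AND]: Control loop inoperative=occurs, Lower pressure transmitter 2 lost=occurs, Shutdown chain lost=occurs → all inputs occur → occurs.
Block path 2 fails [AND]: Reserve rupture disc 2 malfunctions=occurs, Shutdown valve 2 lost=occurs → all inputs occur → occurs.
HIPPS stage 2 unavailable [OR]: Block path 2 fails=occurs, Redundant control valve 2 is down=occurs → at least one input occurs → occurs.
Pipeline overpressure [AND]: Vent line lost=occurs, Vent line 2 lost=occurs, HIPPS stage 2 unavailable=occurs → all inputs occur → occurs.

Yes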